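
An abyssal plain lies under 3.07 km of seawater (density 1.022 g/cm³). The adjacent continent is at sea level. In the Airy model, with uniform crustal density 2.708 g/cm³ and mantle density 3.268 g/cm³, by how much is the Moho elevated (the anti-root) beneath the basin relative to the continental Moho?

In Airy isostatic equilibrium: replacing crust with seawater at the top is compensated by replacing crust with mantle at the base: d (ρ_c − ρ_w) = a (ρ_m − ρ_c).
a = d (ρ_c − ρ_w)/(ρ_m − ρ_c) = 3.07 km × 1.686/0.56 = 9.24 km.

9.24 km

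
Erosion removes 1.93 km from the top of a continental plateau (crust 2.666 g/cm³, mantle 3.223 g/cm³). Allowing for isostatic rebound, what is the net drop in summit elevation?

0.334 km

Rebound u = e ρ_c/ρ_m = 1.93 km × 2.666/3.223 = 1.596 km.
Net surface drop = e − u = 1.93 km − 1.596 km = e (ρ_m − ρ_c)/ρ_m = 0.334 km.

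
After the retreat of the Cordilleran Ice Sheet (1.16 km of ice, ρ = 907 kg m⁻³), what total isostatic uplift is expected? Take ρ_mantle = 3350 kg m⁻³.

0.314 km

Removing the load lets mantle flow back in; uplift u satisfies ρ_ice t = ρ_m u.
u = t ρ_ice/ρ_m = 1.16 km × 907/3350 = 0.314 km.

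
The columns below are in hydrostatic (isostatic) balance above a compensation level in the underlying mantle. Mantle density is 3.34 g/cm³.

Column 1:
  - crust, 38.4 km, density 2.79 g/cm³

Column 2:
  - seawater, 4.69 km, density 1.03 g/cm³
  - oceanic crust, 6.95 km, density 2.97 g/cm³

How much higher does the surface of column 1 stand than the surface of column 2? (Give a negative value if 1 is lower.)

2.31 km

For any compensation level in the mantle, the mantle terms cancel and isostasy reduces to e = (Σt_1 − Σt_2) − (Σ(ρt)_1 − Σ(ρt)_2) / ρ_m.
Σt_1 = 38.4 km; Σt_2 = 11.64 km; Σ(ρt)_1 = 107.136; Σ(ρt)_2 = 25.4722 (in km·g/cm³).
e = (38.4 − 11.64) − (107.136 − 25.4722) / 3.34 = 2.31 km.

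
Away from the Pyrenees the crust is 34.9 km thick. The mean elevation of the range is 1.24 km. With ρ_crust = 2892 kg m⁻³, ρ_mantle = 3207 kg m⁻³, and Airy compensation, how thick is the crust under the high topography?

47.5 km

Root depth r = h ρ_c / (ρ_m − ρ_c) = 1.24 km × 2892 / 315 = 11.38 km.
Total thickness = T + h + r = 34.9 km + 1.24 km + 11.38 km = 47.5 km.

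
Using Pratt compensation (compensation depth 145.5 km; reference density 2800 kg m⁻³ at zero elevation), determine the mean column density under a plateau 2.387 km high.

2750 kg m⁻³

Pratt balance: ρ_ref D = ρ (D + h).
ρ = ρ_ref D/(D + h) = 2800 × 145.5 km/(145.5 km + 2.387 km) = 2750 kg m⁻³.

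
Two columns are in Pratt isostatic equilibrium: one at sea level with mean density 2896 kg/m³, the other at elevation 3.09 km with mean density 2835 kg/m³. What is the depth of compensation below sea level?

144 km

ρ_ref D = ρ (D + h) → D (ρ_ref − ρ) = ρ h.
D = ρ h/(ρ_ref − ρ) = 2835 × 3.09 km/(2896 − 2835) = 144 km.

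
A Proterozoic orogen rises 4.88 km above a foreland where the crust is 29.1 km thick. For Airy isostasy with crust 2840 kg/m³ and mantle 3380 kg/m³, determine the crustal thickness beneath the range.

Root depth r = h ρ_c / (ρ_m − ρ_c) = 4.88 km × 2840 / 540 = 25.67 km.
Total thickness = T + h + r = 29.1 km + 4.88 km + 25.67 km = 59.6 km.

59.6 km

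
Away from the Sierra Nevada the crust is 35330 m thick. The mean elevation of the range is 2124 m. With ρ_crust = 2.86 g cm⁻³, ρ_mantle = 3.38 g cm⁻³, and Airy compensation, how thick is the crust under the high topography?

49100 m

Root depth r = h ρ_c / (ρ_m − ρ_c) = 2124 m × 2.86 / 0.52 = 11680 m.
Total thickness = T + h + r = 35330 m + 2124 m + 11680 m = 49100 m.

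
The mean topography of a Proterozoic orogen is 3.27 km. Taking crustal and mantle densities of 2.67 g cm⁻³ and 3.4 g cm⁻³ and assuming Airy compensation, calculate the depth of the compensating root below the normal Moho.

12 km

Equating mass per unit area of the two columns: the weight of the topography is balanced by the buoyancy of the root, ρ_c h = (ρ_m − ρ_c) r.
r = h · ρ_c / (ρ_m − ρ_c) = 3.27 km × 2.67 / (3.4 − 2.67) = 12 km.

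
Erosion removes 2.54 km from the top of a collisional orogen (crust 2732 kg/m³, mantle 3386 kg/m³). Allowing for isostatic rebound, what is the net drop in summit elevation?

0.491 km

Rebound u = e ρ_c/ρ_m = 2.54 km × 2732/3386 = 2.049 km.
Net surface drop = e − u = 2.54 km − 2.049 km = e (ρ_m − ρ_c)/ρ_m = 0.491 km.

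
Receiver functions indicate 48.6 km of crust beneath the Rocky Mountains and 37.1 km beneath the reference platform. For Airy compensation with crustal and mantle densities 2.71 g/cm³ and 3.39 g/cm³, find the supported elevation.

Excess crust Δ = 48.6 km − 37.1 km = 11.5 km, split between elevation h and root r with h + r = Δ.
Airy balance ρ_c h = (ρ_m − ρ_c) r gives r = h ρ_c/(ρ_m − ρ_c), so h (1 + ρ_c/(ρ_m − ρ_c)) = Δ, i.e. h = Δ (ρ_m − ρ_c)/ρ_m.
h = 11.5 km × 0.68/3.39 = 2.31 km.

2.31 km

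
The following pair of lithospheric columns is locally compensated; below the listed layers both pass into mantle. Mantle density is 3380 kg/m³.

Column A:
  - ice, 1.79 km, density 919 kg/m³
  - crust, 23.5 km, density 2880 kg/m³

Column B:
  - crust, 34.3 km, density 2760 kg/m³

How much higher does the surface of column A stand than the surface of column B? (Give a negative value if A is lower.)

−1.51 km

For any compensation level in the mantle, the mantle terms cancel and isostasy reduces to e = (Σt_A − Σt_B) − (Σ(ρt)_A − Σ(ρt)_B) / ρ_m.
Σt_A = 25.29 km; Σt_B = 34.3 km; Σ(ρt)_A = 69325.01; Σ(ρt)_B = 94668 (in km·kg/m³).
e = (25.29 − 34.3) − (69325.01 − 94668) / 3380 = −1.51 km.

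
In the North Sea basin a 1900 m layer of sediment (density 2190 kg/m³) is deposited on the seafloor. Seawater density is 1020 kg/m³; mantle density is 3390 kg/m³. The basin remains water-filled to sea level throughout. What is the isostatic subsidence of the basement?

Submarine loading: the sediment displaces seawater, and the subsidence is in turn flooded, so s (ρ_m − ρ_w) = t (ρ_sed − ρ_w).
s = 1900 m × (2190 − 1020) / (3390 − 1020) = 938 m.

938 m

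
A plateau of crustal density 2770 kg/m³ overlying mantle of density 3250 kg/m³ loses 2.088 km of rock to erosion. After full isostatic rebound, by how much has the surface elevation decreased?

0.308 km

Rebound u = e ρ_c/ρ_m = 2.088 km × 2770/3250 = 1.78 km.
Net surface drop = e − u = 2.088 km − 1.78 km = e (ρ_m − ρ_c)/ρ_m = 0.308 km.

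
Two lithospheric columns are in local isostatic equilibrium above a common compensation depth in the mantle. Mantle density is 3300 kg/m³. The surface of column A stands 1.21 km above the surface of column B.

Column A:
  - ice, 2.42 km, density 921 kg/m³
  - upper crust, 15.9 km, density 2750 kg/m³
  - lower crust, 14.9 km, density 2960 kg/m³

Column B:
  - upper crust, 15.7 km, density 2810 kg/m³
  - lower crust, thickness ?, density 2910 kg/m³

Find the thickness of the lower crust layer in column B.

Take the compensation level at the base of the deeper column (depth z_c below the surface of column A) and equate Σ ρ_i t_i down to z_c; mantle fills any gap and the z_c terms cancel.
Column A: 2.42×921 + 15.9×2750 + 14.9×2960 + (z_c − 33.22)×3300
Column B: 1.21×0 + 15.7×2810 + x×2910 + (z_c − 1.21 − 15.7 − x)×3300
The z_c×3300 term appears on both sides and cancels. Collect the known terms of each column as K = Σ(ρt)_known − 3300 × (depth of known layers): K_A = 90057.82 − 3300×33.22 = −19568.18; K_B = 44117 − 3300×(1.21 + 15.7) = −11686.
Balance: K_A = K_B − x×(3300 − 2910), so x = (K_B − K_A)/(3300 − 2910) = 7882.18/390 = 20.2 km.

20.2 km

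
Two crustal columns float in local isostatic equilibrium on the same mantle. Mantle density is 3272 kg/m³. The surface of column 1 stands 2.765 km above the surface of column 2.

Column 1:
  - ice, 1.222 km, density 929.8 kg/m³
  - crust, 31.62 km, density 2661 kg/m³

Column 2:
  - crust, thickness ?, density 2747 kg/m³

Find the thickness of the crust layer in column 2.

Take the compensation level at the base of the deeper column (depth z_c below the surface of column 1) and equate Σ ρ_i t_i down to z_c; mantle fills any gap and the z_c terms cancel.
Column 1: 1.222×929.8 + 31.62×2661 + (z_c − 32.842)×3272
Column 2: 2.765×0 + x×2747 + (z_c − 2.765 − 0 − x)×3272
The z_c×3272 term appears on both sides and cancels. Collect the known terms of each column as K = Σ(ρt)_known − 3272 × (depth of known layers): K_1 = 85277.0356 − 3272×32.842 = −22181.9884; K_2 = 0 − 3272×(2.765 + 0) = −9047.08.
Balance: K_1 = K_2 − x×(3272 − 2747), so x = (K_2 − K_1)/(3272 − 2747) = 13134.9/525 = 25 km.

25 km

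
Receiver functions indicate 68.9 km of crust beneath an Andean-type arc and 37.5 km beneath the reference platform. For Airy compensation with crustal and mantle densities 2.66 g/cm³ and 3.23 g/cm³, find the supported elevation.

5.54 km

Excess crust Δ = 68.9 km − 37.5 km = 31.4 km, split between elevation h and root r with h + r = Δ.
Airy balance ρ_c h = (ρ_m − ρ_c) r gives r = h ρ_c/(ρ_m − ρ_c), so h (1 + ρ_c/(ρ_m − ρ_c)) = Δ, i.e. h = Δ (ρ_m − ρ_c)/ρ_m.
h = 31.4 km × 0.57/3.23 = 5.54 km.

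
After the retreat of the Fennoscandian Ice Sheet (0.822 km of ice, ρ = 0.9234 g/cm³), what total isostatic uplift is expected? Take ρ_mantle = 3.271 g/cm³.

0.232 km

Removing the load lets mantle flow back in; uplift u satisfies ρ_ice t = ρ_m u.
u = t ρ_ice/ρ_m = 0.822 km × 0.9234/3.271 = 0.232 km.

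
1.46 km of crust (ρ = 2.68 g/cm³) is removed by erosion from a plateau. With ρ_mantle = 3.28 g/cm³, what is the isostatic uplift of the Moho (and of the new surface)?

1.19 km

Unloading: uplift u = e ρ_c/ρ_m = 1.46 km × 2.68/3.28 = 1.19 km.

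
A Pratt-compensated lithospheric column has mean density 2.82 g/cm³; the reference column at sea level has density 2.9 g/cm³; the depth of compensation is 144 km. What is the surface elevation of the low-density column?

ρ_ref D = ρ (D + h) → h = D (ρ_ref − ρ)/ρ.
h = 144 km × (2.9 − 2.82)/2.82 = 4.09 km.

4.09 km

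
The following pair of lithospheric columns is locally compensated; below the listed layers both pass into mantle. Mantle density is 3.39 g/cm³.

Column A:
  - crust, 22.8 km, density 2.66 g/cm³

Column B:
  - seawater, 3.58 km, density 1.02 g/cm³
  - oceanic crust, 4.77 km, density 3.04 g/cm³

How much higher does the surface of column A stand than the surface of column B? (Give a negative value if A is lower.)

For any compensation level in the mantle, the mantle terms cancel and isostasy reduces to e = (Σt_A − Σt_B) − (Σ(ρt)_A − Σ(ρt)_B) / ρ_m.
Σt_A = 22.8 km; Σt_B = 8.35 km; Σ(ρt)_A = 60.648; Σ(ρt)_B = 18.1524 (in km·g/cm³).
e = (22.8 − 8.35) − (60.648 − 18.1524) / 3.39 = 1.91 km.

1.91 km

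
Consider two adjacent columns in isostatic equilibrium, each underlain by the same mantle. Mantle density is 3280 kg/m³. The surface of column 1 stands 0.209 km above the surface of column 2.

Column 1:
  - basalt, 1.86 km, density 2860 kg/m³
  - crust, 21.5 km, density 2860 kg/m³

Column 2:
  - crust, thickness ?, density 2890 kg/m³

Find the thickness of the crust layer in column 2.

23.4 km

Take the compensation level at the base of the deeper column (depth z_c below the surface of column 1) and equate Σ ρ_i t_i down to z_c; mantle fills any gap and the z_c terms cancel.
Column 1: 1.86×2860 + 21.5×2860 + (z_c − 23.36)×3280
Column 2: 0.209×0 + x×2890 + (z_c − 0.209 − 0 − x)×3280
The z_c×3280 term appears on both sides and cancels. Collect the known terms of each column as K = Σ(ρt)_known − 3280 × (depth of known layers): K_1 = 66809.6 − 3280×23.36 = −9811.2; K_2 = 0 − 3280×(0.209 + 0) = −685.52.
Balance: K_1 = K_2 − x×(3280 − 2890), so x = (K_2 − K_1)/(3280 − 2890) = 9125.68/390 = 23.4 km.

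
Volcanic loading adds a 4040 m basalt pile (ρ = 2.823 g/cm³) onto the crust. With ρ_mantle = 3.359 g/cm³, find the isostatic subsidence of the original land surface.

Subaerial loading: s = t ρ_load / ρ_m.
s = 4040 m × 2.823/3.359 = 3400 m.

3400 m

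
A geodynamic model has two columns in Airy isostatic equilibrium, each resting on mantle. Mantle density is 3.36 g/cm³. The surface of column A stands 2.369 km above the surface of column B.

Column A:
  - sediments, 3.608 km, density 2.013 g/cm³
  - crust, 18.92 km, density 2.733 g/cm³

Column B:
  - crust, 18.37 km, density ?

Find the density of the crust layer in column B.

2.88 g/cm³

Take the compensation level at the base of the deeper column (depth z_c below the surface of column A) and equate Σ ρ_i t_i down to z_c; mantle fills any gap and the z_c terms cancel.
Column A: 3.608×2.013 + 18.92×2.733 + (z_c − 22.528)×3.36
Column B: 2.369×0 + 18.37×ρ + (z_c − 2.369 − 18.37)×3.36
The z_c×3.36 term appears on both sides and cancels. Collect the known terms of each column as K = Σ(ρt)_known − 3.36 × (depth of known layers): K_A = 58.971264 − 3.36×22.528 = −16.722816; K_B = 0 − 3.36×(2.369 + 18.37) = −69.68304.
Balance: K_A = K_B + 18.37×ρ, so ρ = (K_A − K_B)/18.37 = 52.9602/18.37 = 2.88 g/cm³.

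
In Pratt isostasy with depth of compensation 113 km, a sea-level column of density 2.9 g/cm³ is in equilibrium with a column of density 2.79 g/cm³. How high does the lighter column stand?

4.46 km

ρ_ref D = ρ (D + h) → h = D (ρ_ref − ρ)/ρ.
h = 113 km × (2.9 − 2.79)/2.79 = 4.46 km.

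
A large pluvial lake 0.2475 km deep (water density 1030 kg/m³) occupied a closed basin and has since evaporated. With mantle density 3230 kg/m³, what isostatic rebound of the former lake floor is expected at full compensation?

0.0789 km

u = d ρ_w/ρ_m = 0.2475 km × 1030/3230 = 0.0789 km.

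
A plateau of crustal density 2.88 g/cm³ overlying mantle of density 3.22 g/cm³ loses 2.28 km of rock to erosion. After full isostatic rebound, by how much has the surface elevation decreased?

0.241 km

Rebound u = e ρ_c/ρ_m = 2.28 km × 2.88/3.22 = 2.039 km.
Net surface drop = e − u = 2.28 km − 2.039 km = e (ρ_m − ρ_c)/ρ_m = 0.241 km.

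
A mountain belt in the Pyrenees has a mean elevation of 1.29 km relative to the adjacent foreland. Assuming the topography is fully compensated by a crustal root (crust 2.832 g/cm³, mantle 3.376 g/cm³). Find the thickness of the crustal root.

By Archimedes' principle applied to the lithosphere: the weight of the topography is balanced by the buoyancy of the root, ρ_c h = (ρ_m − ρ_c) r.
r = h · ρ_c / (ρ_m − ρ_c) = 1.29 km × 2.832 / (3.376 − 2.832) = 6.72 km.

6.72 km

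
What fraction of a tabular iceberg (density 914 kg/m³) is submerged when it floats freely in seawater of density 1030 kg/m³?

0.887

Submerged fraction = ρ_obj/ρ_fluid = 914/1030 = 0.887.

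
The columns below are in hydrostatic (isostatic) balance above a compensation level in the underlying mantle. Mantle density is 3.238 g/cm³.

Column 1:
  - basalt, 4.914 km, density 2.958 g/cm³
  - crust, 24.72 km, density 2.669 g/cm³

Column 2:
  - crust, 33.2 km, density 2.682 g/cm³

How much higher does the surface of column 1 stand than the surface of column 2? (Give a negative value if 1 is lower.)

For any compensation level in the mantle, the mantle terms cancel and isostasy reduces to e = (Σt_1 − Σt_2) − (Σ(ρt)_1 − Σ(ρt)_2) / ρ_m.
Σt_1 = 29.634 km; Σt_2 = 33.2 km; Σ(ρt)_1 = 80.513292; Σ(ρt)_2 = 89.0424 (in km·g/cm³).
e = (29.634 − 33.2) − (80.513292 − 89.0424) / 3.238 = −0.932 km.

−0.932 km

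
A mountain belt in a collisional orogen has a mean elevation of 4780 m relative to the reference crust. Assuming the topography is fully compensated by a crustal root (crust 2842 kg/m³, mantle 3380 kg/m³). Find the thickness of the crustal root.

25300 m

Balancing pressure at the compensation depth: the weight of the topography is balanced by the buoyancy of the root, ρ_c h = (ρ_m − ρ_c) r.
r = h · ρ_c / (ρ_m − ρ_c) = 4780 m × 2842 / (3380 − 2842) = 25300 m.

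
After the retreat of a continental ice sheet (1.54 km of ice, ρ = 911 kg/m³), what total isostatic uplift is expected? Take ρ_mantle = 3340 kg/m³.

Removing the load lets mantle flow back in; uplift u satisfies ρ_ice t = ρ_m u.
u = t ρ_ice/ρ_m = 1.54 km × 911/3340 = 0.42 km.

0.42 km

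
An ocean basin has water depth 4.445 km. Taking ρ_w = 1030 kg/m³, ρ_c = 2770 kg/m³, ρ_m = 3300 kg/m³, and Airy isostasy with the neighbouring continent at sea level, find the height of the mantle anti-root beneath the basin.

14.6 km

Isostatic balance requires: replacing crust with seawater at the top is compensated by replacing crust with mantle at the base: d (ρ_c − ρ_w) = a (ρ_m − ρ_c).
a = d (ρ_c − ρ_w)/(ρ_m − ρ_c) = 4.445 km × 1740/530 = 14.6 km.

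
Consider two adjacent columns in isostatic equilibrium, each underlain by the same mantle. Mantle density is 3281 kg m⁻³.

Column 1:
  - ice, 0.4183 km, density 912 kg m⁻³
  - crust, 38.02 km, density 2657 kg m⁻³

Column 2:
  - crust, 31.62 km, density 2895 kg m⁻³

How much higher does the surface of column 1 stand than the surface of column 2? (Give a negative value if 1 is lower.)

For any compensation level in the mantle, the mantle terms cancel and isostasy reduces to e = (Σt_1 − Σt_2) − (Σ(ρt)_1 − Σ(ρt)_2) / ρ_m.
Σt_1 = 38.4383 km; Σt_2 = 31.62 km; Σ(ρt)_1 = 101400.63; Σ(ρt)_2 = 91539.9 (in km·kg m⁻³).
e = (38.4383 − 31.62) − (101400.63 − 91539.9) / 3281 = 3.81 km.

3.81 km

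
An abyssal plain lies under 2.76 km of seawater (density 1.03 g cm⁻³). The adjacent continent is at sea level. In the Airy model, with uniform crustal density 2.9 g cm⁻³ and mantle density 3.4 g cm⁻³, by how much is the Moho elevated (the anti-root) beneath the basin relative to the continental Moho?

Balancing pressure at the compensation depth: replacing crust with seawater at the top is compensated by replacing crust with mantle at the base: d (ρ_c − ρ_w) = a (ρ_m − ρ_c).
a = d (ρ_c − ρ_w)/(ρ_m − ρ_c) = 2.76 km × 1.87/0.5 = 10.3 km.

10.3 km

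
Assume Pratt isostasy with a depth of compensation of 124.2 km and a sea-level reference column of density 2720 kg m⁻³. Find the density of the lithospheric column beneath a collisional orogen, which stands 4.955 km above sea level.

2620 kg m⁻³

Pratt balance: ρ_ref D = ρ (D + h).
ρ = ρ_ref D/(D + h) = 2720 × 124.2 km/(124.2 km + 4.955 km) = 2620 kg m⁻³.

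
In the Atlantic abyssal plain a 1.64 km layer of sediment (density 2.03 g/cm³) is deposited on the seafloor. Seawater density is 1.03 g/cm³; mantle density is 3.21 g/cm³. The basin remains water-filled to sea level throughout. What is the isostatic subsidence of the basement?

Submarine loading: the sediment displaces seawater, and the subsidence is in turn flooded, so s (ρ_m − ρ_w) = t (ρ_sed − ρ_w).
s = 1.64 km × (2.03 − 1.03) / (3.21 − 1.03) = 0.752 km.

0.752 km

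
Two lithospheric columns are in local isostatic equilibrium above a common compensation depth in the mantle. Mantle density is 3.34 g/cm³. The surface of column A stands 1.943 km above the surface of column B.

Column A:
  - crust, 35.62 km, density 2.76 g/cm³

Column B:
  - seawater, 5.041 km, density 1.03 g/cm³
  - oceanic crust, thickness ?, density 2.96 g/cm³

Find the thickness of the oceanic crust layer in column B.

Take the compensation level at the base of the deeper column (depth z_c below the surface of column A) and equate Σ ρ_i t_i down to z_c; mantle fills any gap and the z_c terms cancel.
Column A: 35.62×2.76 + (z_c − 35.62)×3.34
Column B: 1.943×0 + 5.041×1.03 + x×2.96 + (z_c − 1.943 − 5.041 − x)×3.34
The z_c×3.34 term appears on both sides and cancels. Collect the known terms of each column as K = Σ(ρt)_known − 3.34 × (depth of known layers): K_A = 98.3112 − 3.34×35.62 = −20.6596; K_B = 5.19223 − 3.34×(1.943 + 5.041) = −18.13433.
Balance: K_A = K_B − x×(3.34 − 2.96), so x = (K_B − K_A)/(3.34 − 2.96) = 2.52527/0.38 = 6.65 km.

6.65 km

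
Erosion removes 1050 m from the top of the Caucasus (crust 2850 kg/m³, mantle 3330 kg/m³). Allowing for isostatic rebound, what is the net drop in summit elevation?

151 m

Rebound u = e ρ_c/ρ_m = 1050 m × 2850/3330 = 898.6 m.
Net surface drop = e − u = 1050 m − 898.6 m = e (ρ_m − ρ_c)/ρ_m = 151 m.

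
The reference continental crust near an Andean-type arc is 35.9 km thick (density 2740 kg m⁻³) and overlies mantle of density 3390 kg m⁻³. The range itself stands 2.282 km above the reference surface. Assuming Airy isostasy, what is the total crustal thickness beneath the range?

Root depth r = h ρ_c / (ρ_m − ρ_c) = 2.282 km × 2740 / 650 = 9.62 km.
Total thickness = T + h + r = 35.9 km + 2.282 km + 9.62 km = 47.8 km.

47.8 km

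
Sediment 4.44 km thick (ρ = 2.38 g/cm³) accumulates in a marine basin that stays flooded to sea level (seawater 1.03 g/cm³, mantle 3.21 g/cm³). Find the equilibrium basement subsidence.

Submarine loading: the sediment displaces seawater, and the subsidence is in turn flooded, so s (ρ_m − ρ_w) = t (ρ_sed − ρ_w).
s = 4.44 km × (2.38 − 1.03) / (3.21 − 1.03) = 2.75 km.

2.75 km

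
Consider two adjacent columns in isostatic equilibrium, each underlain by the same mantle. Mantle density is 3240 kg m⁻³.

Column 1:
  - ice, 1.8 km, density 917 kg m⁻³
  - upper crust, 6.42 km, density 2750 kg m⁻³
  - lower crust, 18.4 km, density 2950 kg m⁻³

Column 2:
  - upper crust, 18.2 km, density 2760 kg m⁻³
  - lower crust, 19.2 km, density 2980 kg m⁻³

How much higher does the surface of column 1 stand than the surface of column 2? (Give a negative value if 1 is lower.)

−0.329 km

For any compensation level in the mantle, the mantle terms cancel and isostasy reduces to e = (Σt_1 − Σt_2) − (Σ(ρt)_1 − Σ(ρt)_2) / ρ_m.
Σt_1 = 26.62 km; Σt_2 = 37.4 km; Σ(ρt)_1 = 73585.6; Σ(ρt)_2 = 107448 (in km·kg m⁻³).
e = (26.62 − 37.4) − (73585.6 − 107448) / 3240 = −0.329 km.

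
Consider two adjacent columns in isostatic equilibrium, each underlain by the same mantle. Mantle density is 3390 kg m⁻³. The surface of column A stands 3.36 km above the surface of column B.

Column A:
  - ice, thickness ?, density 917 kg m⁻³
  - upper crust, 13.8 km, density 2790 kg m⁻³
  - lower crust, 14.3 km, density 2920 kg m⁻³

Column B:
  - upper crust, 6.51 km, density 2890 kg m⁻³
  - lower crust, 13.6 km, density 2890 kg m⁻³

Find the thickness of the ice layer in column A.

Take the compensation level at the base of the deeper column (depth z_c below the surface of column A) and equate Σ ρ_i t_i down to z_c; mantle fills any gap and the z_c terms cancel.
Column A: x×917 + 13.8×2790 + 14.3×2920 + (z_c − 28.1 − x)×3390
Column B: 3.36×0 + 6.51×2890 + 13.6×2890 + (z_c − 3.36 − 20.11)×3390
The z_c×3390 term appears on both sides and cancels. Collect the known terms of each column as K = Σ(ρt)_known − 3390 × (depth of known layers): K_A = 80258 − 3390×28.1 = −15001; K_B = 58117.9 − 3390×(3.36 + 20.11) = −21445.4.
Balance: K_A − x×(3390 − 917) = K_B, so x = (K_A − K_B)/(3390 − 917) = 6444.4/2473 = 2.61 km.

2.61 km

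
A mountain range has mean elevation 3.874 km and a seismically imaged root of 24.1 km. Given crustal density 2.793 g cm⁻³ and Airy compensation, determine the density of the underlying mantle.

3.24 g cm⁻³

Airy balance: ρ_c h = (ρ_m − ρ_c) r → ρ_m = ρ_c (1 + h/r).
ρ_m = 2.793 × (1 + 3.874 km/24.1 km) = 3.24 g cm⁻³.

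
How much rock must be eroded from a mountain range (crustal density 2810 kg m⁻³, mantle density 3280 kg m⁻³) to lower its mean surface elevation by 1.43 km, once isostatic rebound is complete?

Net drop Δ = e − u = e − e ρ_c/ρ_m = e (ρ_m − ρ_c)/ρ_m.
e = Δ ρ_m/(ρ_m − ρ_c) = 1.43 km × 3280/470 = 9.98 km.

9.98 km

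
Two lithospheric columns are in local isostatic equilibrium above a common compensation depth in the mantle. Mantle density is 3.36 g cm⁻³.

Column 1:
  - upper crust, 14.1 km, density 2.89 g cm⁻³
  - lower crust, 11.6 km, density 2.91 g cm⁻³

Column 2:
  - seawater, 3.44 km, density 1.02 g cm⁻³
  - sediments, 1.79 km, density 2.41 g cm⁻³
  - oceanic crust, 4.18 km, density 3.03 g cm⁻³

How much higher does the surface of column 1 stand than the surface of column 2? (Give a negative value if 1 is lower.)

0.214 km

For any compensation level in the mantle, the mantle terms cancel and isostasy reduces to e = (Σt_1 − Σt_2) − (Σ(ρt)_1 − Σ(ρt)_2) / ρ_m.
Σt_1 = 25.7 km; Σt_2 = 9.41 km; Σ(ρt)_1 = 74.505; Σ(ρt)_2 = 20.4881 (in km·g cm⁻³).
e = (25.7 − 9.41) − (74.505 − 20.4881) / 3.36 = 0.214 km.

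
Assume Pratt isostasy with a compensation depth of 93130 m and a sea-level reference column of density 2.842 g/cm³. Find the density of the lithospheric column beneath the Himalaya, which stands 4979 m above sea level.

Pratt balance: ρ_ref D = ρ (D + h).
ρ = ρ_ref D/(D + h) = 2.842 × 93130 m/(93130 m + 4979 m) = 2.7 g/cm³.

2.7 g/cm³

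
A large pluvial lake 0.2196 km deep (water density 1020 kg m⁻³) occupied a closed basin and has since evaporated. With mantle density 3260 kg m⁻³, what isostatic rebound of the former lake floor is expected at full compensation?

u = d ρ_w/ρ_m = 0.2196 km × 1020/3260 = 0.0687 km.

0.0687 km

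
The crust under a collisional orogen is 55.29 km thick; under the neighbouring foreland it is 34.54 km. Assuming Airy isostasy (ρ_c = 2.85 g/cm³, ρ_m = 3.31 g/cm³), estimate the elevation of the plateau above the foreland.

2.88 km

Excess crust Δ = 55.29 km − 34.54 km = 20.75 km, split between elevation h and root r with h + r = Δ.
Airy balance ρ_c h = (ρ_m − ρ_c) r gives r = h ρ_c/(ρ_m − ρ_c), so h (1 + ρ_c/(ρ_m − ρ_c)) = Δ, i.e. h = Δ (ρ_m − ρ_c)/ρ_m.
h = 20.75 km × 0.46/3.31 = 2.88 km.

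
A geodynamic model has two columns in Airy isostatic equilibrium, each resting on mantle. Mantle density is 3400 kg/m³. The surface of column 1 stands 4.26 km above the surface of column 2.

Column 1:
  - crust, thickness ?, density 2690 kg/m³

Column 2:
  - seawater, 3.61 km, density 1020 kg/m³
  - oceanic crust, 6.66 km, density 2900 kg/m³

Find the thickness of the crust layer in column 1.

37.2 km

Take the compensation level at the base of the deeper column (depth z_c below the surface of column 1) and equate Σ ρ_i t_i down to z_c; mantle fills any gap and the z_c terms cancel.
Column 1: x×2690 + (z_c − 0 − x)×3400
Column 2: 4.26×0 + 3.61×1020 + 6.66×2900 + (z_c − 4.26 − 10.27)×3400
The z_c×3400 term appears on both sides and cancels. Collect the known terms of each column as K = Σ(ρt)_known − 3400 × (depth of known layers): K_1 = 0 − 3400×0 = 0; K_2 = 22996.2 − 3400×(4.26 + 10.27) = −26405.8.
Balance: K_1 − x×(3400 − 2690) = K_2, so x = (K_1 − K_2)/(3400 − 2690) = 26405.8/710 = 37.2 km.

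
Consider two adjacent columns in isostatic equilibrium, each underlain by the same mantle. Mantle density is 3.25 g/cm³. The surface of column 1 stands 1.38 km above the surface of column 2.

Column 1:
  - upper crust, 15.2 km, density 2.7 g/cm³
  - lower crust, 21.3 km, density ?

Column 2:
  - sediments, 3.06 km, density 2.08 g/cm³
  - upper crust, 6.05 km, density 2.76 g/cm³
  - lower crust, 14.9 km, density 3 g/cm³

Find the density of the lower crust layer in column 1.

2.95 g/cm³

Take the compensation level at the base of the deeper column (depth z_c below the surface of column 1) and equate Σ ρ_i t_i down to z_c; mantle fills any gap and the z_c terms cancel.
Column 1: 15.2×2.7 + 21.3×ρ + (z_c − 36.5)×3.25
Column 2: 1.38×0 + 3.06×2.08 + 6.05×2.76 + 14.9×3 + (z_c − 1.38 − 24.01)×3.25
The z_c×3.25 term appears on both sides and cancels. Collect the known terms of each column as K = Σ(ρt)_known − 3.25 × (depth of known layers): K_1 = 41.04 − 3.25×36.5 = −77.585; K_2 = 67.7628 − 3.25×(1.38 + 24.01) = −14.7547.
Balance: K_1 + 21.3×ρ = K_2, so ρ = (K_2 − K_1)/21.3 = 62.8303/21.3 = 2.95 g/cm³.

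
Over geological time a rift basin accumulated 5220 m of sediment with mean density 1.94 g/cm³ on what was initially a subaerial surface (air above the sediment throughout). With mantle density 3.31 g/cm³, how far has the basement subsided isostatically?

Subaerial load: s = t ρ_sed / ρ_m = 5220 m × 1.94/3.31 = 3060 m.

3060 m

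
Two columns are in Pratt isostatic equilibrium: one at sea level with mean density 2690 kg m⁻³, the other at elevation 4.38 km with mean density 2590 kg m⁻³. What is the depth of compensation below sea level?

113 km

ρ_ref D = ρ (D + h) → D (ρ_ref − ρ) = ρ h.
D = ρ h/(ρ_ref − ρ) = 2590 × 4.38 km/(2690 − 2590) = 113 km.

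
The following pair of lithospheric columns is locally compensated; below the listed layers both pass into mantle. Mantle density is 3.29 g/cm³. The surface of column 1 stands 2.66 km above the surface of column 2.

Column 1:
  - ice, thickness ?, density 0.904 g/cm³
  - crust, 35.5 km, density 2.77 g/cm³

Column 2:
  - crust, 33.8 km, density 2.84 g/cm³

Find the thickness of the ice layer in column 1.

2.31 km

Take the compensation level at the base of the deeper column (depth z_c below the surface of column 1) and equate Σ ρ_i t_i down to z_c; mantle fills any gap and the z_c terms cancel.
Column 1: x×0.904 + 35.5×2.77 + (z_c − 35.5 − x)×3.29
Column 2: 2.66×0 + 33.8×2.84 + (z_c − 2.66 − 33.8)×3.29
The z_c×3.29 term appears on both sides and cancels. Collect the known terms of each column as K = Σ(ρt)_known − 3.29 × (depth of known layers): K_1 = 98.335 − 3.29×35.5 = −18.46; K_2 = 95.992 − 3.29×(2.66 + 33.8) = −23.9614.
Balance: K_1 − x×(3.29 − 0.904) = K_2, so x = (K_1 − K_2)/(3.29 − 0.904) = 5.5014/2.386 = 2.31 km.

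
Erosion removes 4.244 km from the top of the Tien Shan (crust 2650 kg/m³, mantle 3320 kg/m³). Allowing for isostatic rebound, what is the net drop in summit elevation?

Rebound u = e ρ_c/ρ_m = 4.244 km × 2650/3320 = 3.388 km.
Net surface drop = e − u = 4.244 km − 3.388 km = e (ρ_m − ρ_c)/ρ_m = 0.856 km.

0.856 km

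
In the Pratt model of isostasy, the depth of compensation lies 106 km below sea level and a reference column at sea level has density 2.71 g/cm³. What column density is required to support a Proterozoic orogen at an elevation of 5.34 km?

2.58 g/cm³

Pratt balance: ρ_ref D = ρ (D + h).
ρ = ρ_ref D/(D + h) = 2.71 × 106 km/(106 km + 5.34 km) = 2.58 g/cm³.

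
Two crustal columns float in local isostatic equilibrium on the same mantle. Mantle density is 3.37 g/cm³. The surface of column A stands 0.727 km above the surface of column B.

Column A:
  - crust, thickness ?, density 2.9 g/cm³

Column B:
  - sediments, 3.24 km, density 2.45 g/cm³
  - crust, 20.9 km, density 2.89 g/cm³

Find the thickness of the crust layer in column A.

Take the compensation level at the base of the deeper column (depth z_c below the surface of column A) and equate Σ ρ_i t_i down to z_c; mantle fills any gap and the z_c terms cancel.
Column A: x×2.9 + (z_c − 0 − x)×3.37
Column B: 0.727×0 + 3.24×2.45 + 20.9×2.89 + (z_c − 0.727 − 24.14)×3.37
The z_c×3.37 term appears on both sides and cancels. Collect the known terms of each column as K = Σ(ρt)_known − 3.37 × (depth of known layers): K_A = 0 − 3.37×0 = 0; K_B = 68.339 − 3.37×(0.727 + 24.14) = −15.46279.
Balance: K_A − x×(3.37 − 2.9) = K_B, so x = (K_A − K_B)/(3.37 − 2.9) = 15.4628/0.47 = 32.9 km.

32.9 km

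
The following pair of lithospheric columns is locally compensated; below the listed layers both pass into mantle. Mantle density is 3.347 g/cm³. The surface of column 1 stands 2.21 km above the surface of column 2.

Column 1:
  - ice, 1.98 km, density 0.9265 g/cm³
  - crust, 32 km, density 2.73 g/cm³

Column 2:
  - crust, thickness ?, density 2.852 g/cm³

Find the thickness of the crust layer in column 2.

Take the compensation level at the base of the deeper column (depth z_c below the surface of column 1) and equate Σ ρ_i t_i down to z_c; mantle fills any gap and the z_c terms cancel.
Column 1: 1.98×0.9265 + 32×2.73 + (z_c − 33.98)×3.347
Column 2: 2.21×0 + x×2.852 + (z_c − 2.21 − 0 − x)×3.347
The z_c×3.347 term appears on both sides and cancels. Collect the known terms of each column as K = Σ(ρt)_known − 3.347 × (depth of known layers): K_1 = 89.19447 − 3.347×33.98 = −24.53659; K_2 = 0 − 3.347×(2.21 + 0) = −7.39687.
Balance: K_1 = K_2 − x×(3.347 − 2.852), so x = (K_2 − K_1)/(3.347 − 2.852) = 17.1397/0.495 = 34.6 km.

34.6 km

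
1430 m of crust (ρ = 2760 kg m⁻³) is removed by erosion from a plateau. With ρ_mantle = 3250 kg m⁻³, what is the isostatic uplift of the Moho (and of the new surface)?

1210 m

Unloading: uplift u = e ρ_c/ρ_m = 1430 m × 2760/3250 = 1210 m.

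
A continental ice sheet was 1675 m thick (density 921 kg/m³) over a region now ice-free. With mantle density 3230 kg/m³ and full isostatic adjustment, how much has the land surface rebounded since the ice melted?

478 m

Removing the load lets mantle flow back in; uplift u satisfies ρ_ice t = ρ_m u.
u = t ρ_ice/ρ_m = 1675 m × 921/3230 = 478 m.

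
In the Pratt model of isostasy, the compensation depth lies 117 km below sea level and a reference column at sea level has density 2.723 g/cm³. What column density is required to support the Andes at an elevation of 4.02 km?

2.63 g/cm³

Pratt balance: ρ_ref D = ρ (D + h).
ρ = ρ_ref D/(D + h) = 2.723 × 117 km/(117 km + 4.02 km) = 2.63 g/cm³.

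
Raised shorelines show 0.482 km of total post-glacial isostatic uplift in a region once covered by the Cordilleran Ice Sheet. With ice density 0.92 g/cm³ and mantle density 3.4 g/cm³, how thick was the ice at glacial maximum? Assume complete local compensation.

u = t ρ_ice/ρ_m → t = u ρ_m/ρ_ice = 0.482 km × 3.4/0.92 = 1.78 km.

1.78 km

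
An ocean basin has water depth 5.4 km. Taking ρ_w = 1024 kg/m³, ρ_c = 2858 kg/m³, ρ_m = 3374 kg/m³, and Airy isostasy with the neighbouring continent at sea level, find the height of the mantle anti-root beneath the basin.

Equating mass per unit area of the two columns: replacing crust with seawater at the top is compensated by replacing crust with mantle at the base: d (ρ_c − ρ_w) = a (ρ_m − ρ_c).
a = d (ρ_c − ρ_w)/(ρ_m − ρ_c) = 5.4 km × 1834/516 = 19.2 km.

19.2 km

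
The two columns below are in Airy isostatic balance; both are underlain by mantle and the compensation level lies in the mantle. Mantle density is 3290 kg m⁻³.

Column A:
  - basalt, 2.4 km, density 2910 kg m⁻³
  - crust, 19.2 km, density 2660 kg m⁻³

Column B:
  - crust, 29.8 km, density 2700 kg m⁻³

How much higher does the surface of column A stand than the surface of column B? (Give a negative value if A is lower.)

For any compensation level in the mantle, the mantle terms cancel and isostasy reduces to e = (Σt_A − Σt_B) − (Σ(ρt)_A − Σ(ρt)_B) / ρ_m.
Σt_A = 21.6 km; Σt_B = 29.8 km; Σ(ρt)_A = 58056; Σ(ρt)_B = 80460 (in km·kg m⁻³).
e = (21.6 − 29.8) − (58056 − 80460) / 3290 = −1.39 km.

−1.39 km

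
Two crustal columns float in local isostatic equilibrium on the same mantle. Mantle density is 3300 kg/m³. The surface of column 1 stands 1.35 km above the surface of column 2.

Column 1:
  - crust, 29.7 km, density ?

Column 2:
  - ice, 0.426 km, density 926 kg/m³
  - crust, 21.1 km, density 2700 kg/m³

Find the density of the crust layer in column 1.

2690 kg/m³

Take the compensation level at the base of the deeper column (depth z_c below the surface of column 1) and equate Σ ρ_i t_i down to z_c; mantle fills any gap and the z_c terms cancel.
Column 1: 29.7×ρ + (z_c − 29.7)×3300
Column 2: 1.35×0 + 0.426×926 + 21.1×2700 + (z_c − 1.35 − 21.526)×3300
The z_c×3300 term appears on both sides and cancels. Collect the known terms of each column as K = Σ(ρt)_known − 3300 × (depth of known layers): K_1 = 0 − 3300×29.7 = −98010; K_2 = 57364.476 − 3300×(1.35 + 21.526) = −18126.324.
Balance: K_1 + 29.7×ρ = K_2, so ρ = (K_2 − K_1)/29.7 = 79883.7/29.7 = 2690 kg/m³.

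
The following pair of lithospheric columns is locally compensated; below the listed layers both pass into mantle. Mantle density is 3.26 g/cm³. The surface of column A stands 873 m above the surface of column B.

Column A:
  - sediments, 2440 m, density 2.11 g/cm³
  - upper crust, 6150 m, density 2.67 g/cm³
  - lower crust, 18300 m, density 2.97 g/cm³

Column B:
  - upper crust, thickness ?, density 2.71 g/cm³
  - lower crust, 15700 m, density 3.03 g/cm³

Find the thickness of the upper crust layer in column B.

Take the compensation level at the base of the deeper column (depth z_c below the surface of column A) and equate Σ ρ_i t_i down to z_c; mantle fills any gap and the z_c terms cancel.
Column A: 2440×2.11 + 6150×2.67 + 18300×2.97 + (z_c − 26890)×3.26
Column B: 873×0 + x×2.71 + 15700×3.03 + (z_c − 873 − 15700 − x)×3.26
The z_c×3.26 term appears on both sides and cancels. Collect the known terms of each column as K = Σ(ρt)_known − 3.26 × (depth of known layers): K_A = 75919.9 − 3.26×26890 = −11741.5; K_B = 47571 − 3.26×(873 + 15700) = −6456.98.
Balance: K_A = K_B − x×(3.26 − 2.71), so x = (K_B − K_A)/(3.26 − 2.71) = 5284.52/0.55 = 9610 m.

9610 m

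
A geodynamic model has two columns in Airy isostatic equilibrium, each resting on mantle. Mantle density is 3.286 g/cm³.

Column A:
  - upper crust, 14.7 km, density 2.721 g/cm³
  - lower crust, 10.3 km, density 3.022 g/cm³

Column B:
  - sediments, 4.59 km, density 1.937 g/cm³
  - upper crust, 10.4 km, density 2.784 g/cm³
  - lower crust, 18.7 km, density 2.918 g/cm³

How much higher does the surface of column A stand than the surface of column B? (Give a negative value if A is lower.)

For any compensation level in the mantle, the mantle terms cancel and isostasy reduces to e = (Σt_A − Σt_B) − (Σ(ρt)_A − Σ(ρt)_B) / ρ_m.
Σt_A = 25 km; Σt_B = 33.69 km; Σ(ρt)_A = 71.1253; Σ(ρt)_B = 92.41103 (in km·g/cm³).
e = (25 − 33.69) − (71.1253 − 92.41103) / 3.286 = −2.21 km.

−2.21 km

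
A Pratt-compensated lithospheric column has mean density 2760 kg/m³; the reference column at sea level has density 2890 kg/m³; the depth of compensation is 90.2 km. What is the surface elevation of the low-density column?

ρ_ref D = ρ (D + h) → h = D (ρ_ref − ρ)/ρ.
h = 90.2 km × (2890 − 2760)/2760 = 4.25 km.

4.25 km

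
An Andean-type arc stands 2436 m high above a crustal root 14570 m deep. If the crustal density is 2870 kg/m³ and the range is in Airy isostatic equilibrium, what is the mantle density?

Airy balance: ρ_c h = (ρ_m − ρ_c) r → ρ_m = ρ_c (1 + h/r).
ρ_m = 2870 × (1 + 2436 m/14570 m) = 3350 kg/m³.

3350 kg/m³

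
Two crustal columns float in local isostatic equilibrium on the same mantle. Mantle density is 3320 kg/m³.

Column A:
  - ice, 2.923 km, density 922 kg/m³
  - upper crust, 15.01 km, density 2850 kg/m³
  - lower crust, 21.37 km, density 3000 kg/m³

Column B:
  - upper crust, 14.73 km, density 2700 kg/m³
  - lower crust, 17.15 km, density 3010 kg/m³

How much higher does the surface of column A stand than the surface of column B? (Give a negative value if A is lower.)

1.94 km

For any compensation level in the mantle, the mantle terms cancel and isostasy reduces to e = (Σt_A − Σt_B) − (Σ(ρt)_A − Σ(ρt)_B) / ρ_m.
Σt_A = 39.303 km; Σt_B = 31.88 km; Σ(ρt)_A = 109583.506; Σ(ρt)_B = 91392.5 (in km·kg/m³).
e = (39.303 − 31.88) − (109583.506 − 91392.5) / 3320 = 1.94 km.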